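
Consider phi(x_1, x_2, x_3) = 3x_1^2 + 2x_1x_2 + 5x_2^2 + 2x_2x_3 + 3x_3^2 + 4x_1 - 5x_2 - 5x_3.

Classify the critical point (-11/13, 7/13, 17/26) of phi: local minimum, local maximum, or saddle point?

The Hessian is constant: H = [[6, 2, 0], [2, 10, 2], [0, 2, 6]].
Leading principal minors: Δ₁ = 6, Δ₂ = 56, Δ₃ = 312.
All leading minors are positive, so H is positive definite: a local minimum.

local minimum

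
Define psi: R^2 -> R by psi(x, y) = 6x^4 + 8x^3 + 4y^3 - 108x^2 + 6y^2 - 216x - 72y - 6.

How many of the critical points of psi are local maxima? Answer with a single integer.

psi separates as a function of x plus a function of y, so ∇psi=0 decouples.
∂psi/∂x = 24(x - 3)(x + 1)(x + 3) = 0 at x ∈ {-3, -1, 3}; ∂psi/∂y = 12(y - 2)(y + 3) = 0 at y ∈ {-3, 2}.
The Hessian is diagonal: diag(psi_xx, psi_yy). Second derivatives: psi_xx(-3)=288, psi_xx(-1)=-192, psi_xx(3)=576; psi_yy(-3)=-60, psi_yy(2)=60.
Local maxima occur where both diagonal entries negative: (-1, -3). Count: 1.

1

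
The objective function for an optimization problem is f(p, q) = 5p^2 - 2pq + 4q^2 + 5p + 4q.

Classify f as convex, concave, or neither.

f is quadratic, so its Hessian is the constant matrix H = [[10, -2], [-2, 8]].
det(H) = 76, tr(H) = 18.
det(H) > 0 and tr(H) > 0, so H is positive definite everywhere: convex.

convex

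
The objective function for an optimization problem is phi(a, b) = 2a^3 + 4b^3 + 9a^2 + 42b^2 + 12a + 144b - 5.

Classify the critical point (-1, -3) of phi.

The mixed partial ∂²phi/∂a∂b is 0, so the Hessian at any point is diag(phi_aa, phi_bb) = diag(6(2a + 3), 12(2b + 7)).
At (-1, -3): H = diag(6, 12).
Both eigenvalues are positive, so H is positive definite: a local minimum.

local minimum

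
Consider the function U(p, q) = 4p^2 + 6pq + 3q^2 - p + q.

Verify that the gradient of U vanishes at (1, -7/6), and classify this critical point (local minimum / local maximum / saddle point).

∇U = (8p + 6q - 1, 6p + 6q + 1); substituting (1, -7/6) gives ∇U = (0, 0), so (1, -7/6) is indeed a critical point.
The Hessian of U is constant: H = [[8, 6], [6, 6]].
det(H) = 8·6 − 6² = 12.
det(H) > 0 and tr(H) = 14 > 0, so H is positive definite and the point is a local minimum.

local minimum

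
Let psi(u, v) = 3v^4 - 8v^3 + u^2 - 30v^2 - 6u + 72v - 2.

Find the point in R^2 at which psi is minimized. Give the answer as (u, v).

(3, -2)

psi(u,v) separates as P(u) + Q(v) − 2, so its minimum is min P + min Q − 2.
P'(u) = 2u - 6 vanishes at u ∈ {3}; Q'(v) = 12(v - 3)(v - 1)(v + 2) vanishes at v ∈ {-2, 1, 3}.
Local minima of P (where P''>0): P(3)=-9. Local minima of Q: Q(-2)=-152, Q(3)=-27.
So the global minimum of psi is P(3) + Q(-2) − 2 = -9 − 152 − 2 = -163, attained at (3, -2).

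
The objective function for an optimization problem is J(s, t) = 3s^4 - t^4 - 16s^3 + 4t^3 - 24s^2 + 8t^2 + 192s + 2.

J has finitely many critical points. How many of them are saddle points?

5

J separates as a function of s plus a function of t, so ∇J=0 decouples.
∂J/∂s = 12(s - 4)(s - 2)(s + 2) = 0 at s ∈ {-2, 2, 4}; ∂J/∂t = -4t(t - 4)(t + 1) = 0 at t ∈ {-1, 0, 4}.
The Hessian is diagonal: diag(J_ss, J_tt). Second derivatives: J_ss(-2)=288, J_ss(2)=-96, J_ss(4)=144; J_tt(-1)=-20, J_tt(0)=16, J_tt(4)=-80.
Saddle points occur where the two diagonal entries have opposite signs: (-2, -1), (-2, 4), (2, 0), (4, -1), (4, 4). Count: 5.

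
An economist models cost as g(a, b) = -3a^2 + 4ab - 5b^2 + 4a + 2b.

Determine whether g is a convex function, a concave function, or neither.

g is quadratic, so its Hessian is the constant matrix H = [[-6, 4], [4, -10]].
det(H) = 44, tr(H) = -16.
det(H) > 0 and tr(H) < 0, so H is negative definite everywhere: concave.

concave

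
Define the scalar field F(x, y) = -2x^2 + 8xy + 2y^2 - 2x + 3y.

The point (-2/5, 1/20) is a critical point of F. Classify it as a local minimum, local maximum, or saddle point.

The Hessian of F is constant: H = [[-4, 8], [8, 4]].
det(H) = (-4)·4 − 8² = -80.
Since det(H) < 0, H is indefinite and the critical point is a saddle point.

saddle point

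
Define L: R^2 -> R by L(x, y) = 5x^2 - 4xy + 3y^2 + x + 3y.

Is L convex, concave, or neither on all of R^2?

convex

L is quadratic, so its Hessian is the constant matrix H = [[10, -4], [-4, 6]].
det(H) = 44, tr(H) = 16.
det(H) > 0 and tr(H) > 0, so H is positive definite everywhere: convex.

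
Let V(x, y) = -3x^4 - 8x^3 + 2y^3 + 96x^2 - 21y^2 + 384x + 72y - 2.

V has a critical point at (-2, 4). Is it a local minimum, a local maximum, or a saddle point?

The mixed partial ∂²V/∂x∂y is 0, so the Hessian at any point is diag(V_xx, V_yy) = diag(12(-3x^2 - 4x + 16), 6(2y - 7)).
At (-2, 4): H = diag(144, 6).
Both eigenvalues are positive, so H is positive definite: a local minimum.

local minimum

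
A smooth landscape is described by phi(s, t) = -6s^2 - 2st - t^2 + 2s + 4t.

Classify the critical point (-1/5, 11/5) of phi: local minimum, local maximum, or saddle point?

local maximum

The Hessian of phi is constant: H = [[-12, -2], [-2, -2]].
det(H) = (-12)·(-2) − (-2)² = 20.
det(H) > 0 and tr(H) = -14 < 0, so H is negative definite and the point is a local maximum.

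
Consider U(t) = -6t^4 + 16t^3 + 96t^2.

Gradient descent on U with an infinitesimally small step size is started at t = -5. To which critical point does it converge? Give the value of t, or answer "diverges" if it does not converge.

U'(t) = -24t(t - 4)(t + 2), so U'(-5) = 3240.
Gradient descent moves in the -U' direction, i.e. t is decreasing.
There is no critical point below t=-5, and U' keeps the same sign, so the iterate runs off to −∞.

diverges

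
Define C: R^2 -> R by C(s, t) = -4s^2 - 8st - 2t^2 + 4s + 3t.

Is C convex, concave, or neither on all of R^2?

C is quadratic, so its Hessian is the constant matrix H = [[-8, -8], [-8, -4]].
det(H) = -32, tr(H) = -12.
det(H) < 0, so H is indefinite: neither convex nor concave.

neither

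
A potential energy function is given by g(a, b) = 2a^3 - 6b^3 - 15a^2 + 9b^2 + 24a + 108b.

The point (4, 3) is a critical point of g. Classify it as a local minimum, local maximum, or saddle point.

saddle point

The mixed partial ∂²g/∂a∂b is 0, so the Hessian at any point is diag(g_aa, g_bb) = diag(6(2a - 5), 18(-2b + 1)).
At (4, 3): H = diag(18, -90).
The eigenvalues have opposite signs, so H is indefinite: a saddle point.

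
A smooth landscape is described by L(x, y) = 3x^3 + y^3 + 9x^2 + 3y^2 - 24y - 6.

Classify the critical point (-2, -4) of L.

local maximum

The mixed partial ∂²L/∂x∂y is 0, so the Hessian at any point is diag(L_xx, L_yy) = diag(18(x + 1), 6(y + 1)).
At (-2, -4): H = diag(-18, -18).
Both eigenvalues are negative, so H is negative definite: a local maximum.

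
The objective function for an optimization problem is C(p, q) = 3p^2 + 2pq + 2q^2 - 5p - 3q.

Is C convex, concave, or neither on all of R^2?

convex

C is quadratic, so its Hessian is the constant matrix H = [[6, 2], [2, 4]].
det(H) = 20, tr(H) = 10.
det(H) > 0 and tr(H) > 0, so H is positive definite everywhere: convex.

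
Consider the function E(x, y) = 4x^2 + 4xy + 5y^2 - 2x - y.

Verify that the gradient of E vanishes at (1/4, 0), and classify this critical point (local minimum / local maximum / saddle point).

∇E = (8x + 4y - 2, 4x + 10y - 1); substituting (1/4, 0) gives ∇E = (0, 0), so (1/4, 0) is indeed a critical point.
The Hessian of E is constant: H = [[8, 4], [4, 10]].
det(H) = 8·10 − 4² = 64.
det(H) > 0 and tr(H) = 18 > 0, so H is positive definite and the point is a local minimum.

local minimum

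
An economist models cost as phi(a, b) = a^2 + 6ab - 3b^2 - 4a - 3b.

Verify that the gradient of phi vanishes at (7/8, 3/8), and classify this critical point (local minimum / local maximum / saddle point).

saddle point

∇phi = (2a + 6b - 4, 6a - 6b - 3); substituting (7/8, 3/8) gives ∇phi = (0, 0), so (7/8, 3/8) is indeed a critical point.
The Hessian of phi is constant: H = [[2, 6], [6, -6]].
det(H) = 2·(-6) − 6² = -48.
Since det(H) < 0, H is indefinite and the critical point is a saddle point.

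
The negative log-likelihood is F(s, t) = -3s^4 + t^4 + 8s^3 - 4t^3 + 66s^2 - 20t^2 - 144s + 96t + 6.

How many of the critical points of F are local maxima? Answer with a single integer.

2

F separates as a function of s plus a function of t, so ∇F=0 decouples.
∂F/∂s = -12(s - 4)(s - 1)(s + 3) = 0 at s ∈ {-3, 1, 4}; ∂F/∂t = 4(t - 4)(t - 2)(t + 3) = 0 at t ∈ {-3, 2, 4}.
The Hessian is diagonal: diag(F_ss, F_tt). Second derivatives: F_ss(-3)=-336, F_ss(1)=144, F_ss(4)=-252; F_tt(-3)=140, F_tt(2)=-40, F_tt(4)=56.
Local maxima occur where both diagonal entries negative: (-3, 2), (4, 2). Count: 2.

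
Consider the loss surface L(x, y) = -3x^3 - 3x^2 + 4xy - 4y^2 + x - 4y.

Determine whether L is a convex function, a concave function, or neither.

neither

The term -3x^3 is cubic, so the Hessian is not constant.
∂²L/∂x² = -18x - 6, which takes both signs as x varies (negative for sufficiently large x). A diagonal entry of the Hessian changing sign means the Hessian is neither positive- nor negative-semidefinite on all of R^2.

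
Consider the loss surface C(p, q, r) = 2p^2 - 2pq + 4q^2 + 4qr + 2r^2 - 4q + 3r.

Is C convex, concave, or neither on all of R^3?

C is quadratic, so its Hessian is the constant matrix H = [[4, -2, 0], [-2, 8, 4], [0, 4, 4]].
Leading principal minors: 4, 28, 48.
All positive ⇒ H ≻ 0 ⇒ convex.

convex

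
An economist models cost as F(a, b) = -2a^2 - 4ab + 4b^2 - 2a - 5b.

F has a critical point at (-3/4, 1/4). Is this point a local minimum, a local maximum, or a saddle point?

saddle point

The Hessian of F is constant: H = [[-4, -4], [-4, 8]].
det(H) = (-4)·8 − (-4)² = -48.
Since det(H) < 0, H is indefinite and the critical point is a saddle point.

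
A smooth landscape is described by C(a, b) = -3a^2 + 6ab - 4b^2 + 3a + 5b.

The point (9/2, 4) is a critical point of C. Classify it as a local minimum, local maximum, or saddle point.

local maximum

The Hessian of C is constant: H = [[-6, 6], [6, -8]].
det(H) = (-6)·(-8) − 6² = 12.
det(H) > 0 and tr(H) = -14 < 0, so H is negative definite and the point is a local maximum.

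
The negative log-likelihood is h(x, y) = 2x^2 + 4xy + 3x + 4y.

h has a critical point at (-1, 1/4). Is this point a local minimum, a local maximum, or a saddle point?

The Hessian of h is constant: H = [[4, 4], [4, 0]].
det(H) = 4·0 − 4² = -16.
Since det(H) < 0, H is indefinite and the critical point is a saddle point.

saddle point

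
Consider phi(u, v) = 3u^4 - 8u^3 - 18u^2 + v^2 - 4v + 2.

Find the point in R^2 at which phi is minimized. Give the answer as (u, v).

phi(u,v) separates as P(u) + Q(v) + 2, so its minimum is min P + min Q + 2.
P'(u) = 12u(u - 3)(u + 1) vanishes at u ∈ {-1, 0, 3}; Q'(v) = 2v - 4 vanishes at v ∈ {2}.
Local minima of P (where P''>0): P(-1)=-7, P(3)=-135. Local minima of Q: Q(2)=-4.
So the global minimum of phi is P(3) + Q(2) + 2 = -135 − 4 + 2 = -137, attained at (3, 2).

(3, 2)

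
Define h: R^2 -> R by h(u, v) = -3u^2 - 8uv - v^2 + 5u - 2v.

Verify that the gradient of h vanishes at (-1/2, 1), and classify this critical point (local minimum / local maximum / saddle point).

saddle point

∇h = (-6u - 8v + 5, -8u - 2v - 2); substituting (-1/2, 1) gives ∇h = (0, 0), so (-1/2, 1) is indeed a critical point.
The Hessian of h is constant: H = [[-6, -8], [-8, -2]].
det(H) = (-6)·(-2) − (-8)² = -52.
Since det(H) < 0, H is indefinite and the critical point is a saddle point.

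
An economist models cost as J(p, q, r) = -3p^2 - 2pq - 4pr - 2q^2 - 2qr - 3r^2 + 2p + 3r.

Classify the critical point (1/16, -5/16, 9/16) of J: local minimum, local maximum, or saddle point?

The Hessian is constant: H = [[-6, -2, -4], [-2, -4, -2], [-4, -2, -6]].
Leading principal minors: Δ₁ = -6, Δ₂ = 20, Δ₃ = -64.
The minors alternate sign starting negative (−, +, −), so H is negative definite: a local maximum.

local maximum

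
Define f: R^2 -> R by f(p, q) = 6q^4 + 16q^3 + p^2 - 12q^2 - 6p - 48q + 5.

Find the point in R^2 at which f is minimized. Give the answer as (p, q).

(3, 1)

f(p,q) separates as A(p) + B(q) + 5, so its minimum is min A + min B + 5.
A'(p) = 2p - 6 vanishes at p ∈ {3}; B'(q) = 24(q - 1)(q + 1)(q + 2) vanishes at q ∈ {-2, -1, 1}.
Local minima of A (where A''>0): A(3)=-9. Local minima of B: B(-2)=16, B(1)=-38.
So the global minimum of f is A(3) + B(1) + 5 = -9 − 38 + 5 = -42, attained at (3, 1).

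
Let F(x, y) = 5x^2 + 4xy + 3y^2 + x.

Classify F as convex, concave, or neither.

convex

F is quadratic, so its Hessian is the constant matrix H = [[10, 4], [4, 6]].
det(H) = 44, tr(H) = 16.
det(H) > 0 and tr(H) > 0, so H is positive definite everywhere: convex.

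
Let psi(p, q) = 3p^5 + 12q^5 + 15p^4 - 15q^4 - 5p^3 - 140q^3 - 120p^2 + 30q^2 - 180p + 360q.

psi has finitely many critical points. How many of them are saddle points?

psi separates as a function of p plus a function of q, so ∇psi=0 decouples.
∂psi/∂p = 15(p - 2)(p + 1)(p + 2)(p + 3) = 0 at p ∈ {-3, -2, -1, 2}; ∂psi/∂q = 60(q - 3)(q - 1)(q + 1)(q + 2) = 0 at q ∈ {-2, -1, 1, 3}.
The Hessian is diagonal: diag(psi_pp, psi_qq). Second derivatives: psi_pp(-3)=-150, psi_pp(-2)=60, psi_pp(-1)=-90, psi_pp(2)=900; psi_qq(-2)=-900, psi_qq(-1)=480, psi_qq(1)=-720, psi_qq(3)=2400.
Saddle points occur where the two diagonal entries have opposite signs: (-3, -1), (-3, 3), (-2, -2), (-2, 1), (-1, -1), (-1, 3), (2, -2), (2, 1). Count: 8.

8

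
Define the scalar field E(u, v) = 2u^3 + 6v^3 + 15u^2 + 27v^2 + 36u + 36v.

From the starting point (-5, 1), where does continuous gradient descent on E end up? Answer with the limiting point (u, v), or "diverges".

diverges

E is separable, so gradient descent decouples: u follows -∂E/∂u, v follows -∂E/∂v.
∂E/∂u = 6(u + 2)(u + 3); at u=-5 this is 36, so u decreases.
∂E/∂v = 18(v + 1)(v + 2); at v=1 this is 108, so v decreases.
The u-coordinate has no critical point in that direction and runs off to infinity.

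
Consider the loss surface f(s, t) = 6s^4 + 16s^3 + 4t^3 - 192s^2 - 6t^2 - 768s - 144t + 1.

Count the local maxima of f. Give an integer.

1

f separates as a function of s plus a function of t, so ∇f=0 decouples.
∂f/∂s = 24(s - 4)(s + 2)(s + 4) = 0 at s ∈ {-4, -2, 4}; ∂f/∂t = 12(t - 4)(t + 3) = 0 at t ∈ {-3, 4}.
The Hessian is diagonal: diag(f_ss, f_tt). Second derivatives: f_ss(-4)=384, f_ss(-2)=-288, f_ss(4)=1152; f_tt(-3)=-84, f_tt(4)=84.
Local maxima occur where both diagonal entries negative: (-2, -3). Count: 1.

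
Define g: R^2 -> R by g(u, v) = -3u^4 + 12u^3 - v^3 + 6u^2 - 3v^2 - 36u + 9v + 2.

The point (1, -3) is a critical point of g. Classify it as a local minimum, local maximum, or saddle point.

local minimum

The mixed partial ∂²g/∂u∂v is 0, so the Hessian at any point is diag(g_uu, g_vv) = diag(12(-3u^2 + 6u + 1), -6(v + 1)).
At (1, -3): H = diag(48, 12).
Both eigenvalues are positive, so H is positive definite: a local minimum.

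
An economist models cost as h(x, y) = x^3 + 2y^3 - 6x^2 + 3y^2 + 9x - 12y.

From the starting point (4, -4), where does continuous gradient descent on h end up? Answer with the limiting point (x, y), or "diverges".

diverges

h is separable, so gradient descent decouples: x follows -∂h/∂x, y follows -∂h/∂y.
∂h/∂x = 3(x - 3)(x - 1); at x=4 this is 9, so x decreases.
∂h/∂y = 6(y - 1)(y + 2); at y=-4 this is 60, so y decreases.
The y-coordinate has no critical point in that direction and runs off to infinity.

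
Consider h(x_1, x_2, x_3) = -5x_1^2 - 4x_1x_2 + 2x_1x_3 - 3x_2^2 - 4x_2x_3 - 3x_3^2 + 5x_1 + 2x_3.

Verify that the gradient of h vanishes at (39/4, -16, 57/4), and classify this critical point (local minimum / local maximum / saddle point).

∇h = (-10x_1 - 4x_2 + 2x_3 + 5, -4x_1 - 6x_2 - 4x_3, 2x_1 - 4x_2 - 6x_3 + 2); substituting (39/4, -16, 57/4) gives ∇h = (0, 0, 0), so (39/4, -16, 57/4) is indeed a critical point.
The Hessian is constant: H = [[-10, -4, 2], [-4, -6, -4], [2, -4, -6]].
Leading principal minors: Δ₁ = -10, Δ₂ = 44, Δ₃ = -16.
The minors alternate sign starting negative (−, +, −), so H is negative definite: a local maximum.

local maximum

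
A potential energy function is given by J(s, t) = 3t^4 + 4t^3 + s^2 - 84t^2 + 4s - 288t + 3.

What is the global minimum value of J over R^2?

-1473

J(s,t) separates as P(s) + Q(t) + 3, so its minimum is min P + min Q + 3.
P'(s) = 2s + 4 vanishes at s ∈ {-2}; Q'(t) = 12(t - 4)(t + 2)(t + 3) vanishes at t ∈ {-3, -2, 4}.
Local minima of P (where P''>0): P(-2)=-4. Local minima of Q: Q(-3)=243, Q(4)=-1472.
So the global minimum of J is P(-2) + Q(4) + 3 = -4 − 1472 + 3 = -1473, attained at (-2, 4).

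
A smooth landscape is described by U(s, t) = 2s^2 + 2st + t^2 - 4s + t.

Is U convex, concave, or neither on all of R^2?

convex

U is quadratic, so its Hessian is the constant matrix H = [[4, 2], [2, 2]].
det(H) = 4, tr(H) = 6.
det(H) > 0 and tr(H) > 0, so H is positive definite everywhere: convex.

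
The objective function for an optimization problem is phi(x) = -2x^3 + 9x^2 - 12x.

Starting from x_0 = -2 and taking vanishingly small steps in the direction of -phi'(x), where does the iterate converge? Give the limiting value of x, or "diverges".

1

phi'(x) = -6(x - 2)(x - 1), so phi'(-2) = -72.
Gradient descent moves in the -phi' direction, i.e. x is increasing.
The nearest critical point in that direction is x = 1, where phi'' = 6 > 0 (a local minimum). The iterate converges there.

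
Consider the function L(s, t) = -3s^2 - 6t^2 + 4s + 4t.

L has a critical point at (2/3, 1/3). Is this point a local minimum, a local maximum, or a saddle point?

The Hessian of L is constant: H = [[-6, 0], [0, -12]].
det(H) = (-6)·(-12) − 0² = 72.
det(H) > 0 and tr(H) = -18 < 0, so H is negative definite and the point is a local maximum.

local maximum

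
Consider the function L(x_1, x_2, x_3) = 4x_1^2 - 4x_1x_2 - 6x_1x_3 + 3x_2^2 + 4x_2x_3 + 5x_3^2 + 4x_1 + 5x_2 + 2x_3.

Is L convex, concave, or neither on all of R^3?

L is quadratic, so its Hessian is the constant matrix H = [[8, -4, -6], [-4, 6, 4], [-6, 4, 10]].
Leading principal minors: 8, 32, 168.
All positive ⇒ H ≻ 0 ⇒ convex.

convex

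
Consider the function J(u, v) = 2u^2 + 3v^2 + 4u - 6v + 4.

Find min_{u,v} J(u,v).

J(u,v) separates as P(u) + Q(v) + 4, so its minimum is min P + min Q + 4.
P'(u) = 4u + 4 vanishes at u ∈ {-1}; Q'(v) = 6v - 6 vanishes at v ∈ {1}.
Local minima of P (where P''>0): P(-1)=-2. Local minima of Q: Q(1)=-3.
So the global minimum of J is P(-1) + Q(1) + 4 = -2 − 3 + 4 = -1, attained at (-1, 1).

-1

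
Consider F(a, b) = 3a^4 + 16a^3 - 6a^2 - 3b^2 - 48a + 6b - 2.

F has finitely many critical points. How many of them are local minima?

0

F separates as a function of a plus a function of b, so ∇F=0 decouples.
∂F/∂a = 12(a - 1)(a + 1)(a + 4) = 0 at a ∈ {-4, -1, 1}; ∂F/∂b = -6(b - 1) = 0 at b ∈ {1}.
The Hessian is diagonal: diag(F_aa, F_bb). Second derivatives: F_aa(-4)=180, F_aa(-1)=-72, F_aa(1)=120; F_bb(1)=-6.
Local minima occur where both diagonal entries positive: none. Count: 0.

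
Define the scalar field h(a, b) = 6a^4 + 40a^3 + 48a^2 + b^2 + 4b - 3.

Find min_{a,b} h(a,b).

-263

h(a,b) separates as P(a) + Q(b) − 3, so its minimum is min P + min Q − 3.
P'(a) = 24a(a + 1)(a + 4) vanishes at a ∈ {-4, -1, 0}; Q'(b) = 2b + 4 vanishes at b ∈ {-2}.
Local minima of P (where P''>0): P(-4)=-256, P(0)=0. Local minima of Q: Q(-2)=-4.
So the global minimum of h is P(-4) + Q(-2) − 3 = -256 − 4 − 3 = -263, attained at (-4, -2).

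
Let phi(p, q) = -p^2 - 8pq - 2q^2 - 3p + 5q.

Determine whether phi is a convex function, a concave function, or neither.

neither

phi is quadratic, so its Hessian is the constant matrix H = [[-2, -8], [-8, -4]].
det(H) = -56, tr(H) = -6.
det(H) < 0, so H is indefinite: neither convex nor concave.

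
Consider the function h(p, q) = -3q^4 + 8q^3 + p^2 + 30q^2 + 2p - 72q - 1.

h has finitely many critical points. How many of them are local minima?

1

h separates as a function of p plus a function of q, so ∇h=0 decouples.
∂h/∂p = 2(p + 1) = 0 at p ∈ {-1}; ∂h/∂q = -12(q - 3)(q - 1)(q + 2) = 0 at q ∈ {-2, 1, 3}.
The Hessian is diagonal: diag(h_pp, h_qq). Second derivatives: h_pp(-1)=2; h_qq(-2)=-180, h_qq(1)=72, h_qq(3)=-120.
Local minima occur where both diagonal entries positive: (-1, 1). Count: 1.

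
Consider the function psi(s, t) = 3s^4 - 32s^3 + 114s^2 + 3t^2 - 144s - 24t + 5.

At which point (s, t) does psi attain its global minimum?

psi(s,t) separates as P(s) + Q(t) + 5, so its minimum is min P + min Q + 5.
P'(s) = 12(s - 4)(s - 3)(s - 1) vanishes at s ∈ {1, 3, 4}; Q'(t) = 6(t - 4) vanishes at t ∈ {4}.
Local minima of P (where P''>0): P(1)=-59, P(4)=-32. Local minima of Q: Q(4)=-48.
So the global minimum of psi is P(1) + Q(4) + 5 = -59 − 48 + 5 = -102, attained at (1, 4).

(1, 4)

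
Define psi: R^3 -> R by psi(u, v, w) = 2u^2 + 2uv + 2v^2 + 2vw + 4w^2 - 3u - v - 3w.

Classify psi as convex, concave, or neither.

psi is quadratic, so its Hessian is the constant matrix H = [[4, 2, 0], [2, 4, 2], [0, 2, 8]].
Leading principal minors: 4, 12, 80.
All positive ⇒ H ≻ 0 ⇒ convex.

convex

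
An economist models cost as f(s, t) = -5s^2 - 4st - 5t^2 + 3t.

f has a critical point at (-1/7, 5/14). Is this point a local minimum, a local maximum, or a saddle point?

local maximum

The Hessian of f is constant: H = [[-10, -4], [-4, -10]].
det(H) = (-10)·(-10) − (-4)² = 84.
det(H) > 0 and tr(H) = -20 < 0, so H is negative definite and the point is a local maximum.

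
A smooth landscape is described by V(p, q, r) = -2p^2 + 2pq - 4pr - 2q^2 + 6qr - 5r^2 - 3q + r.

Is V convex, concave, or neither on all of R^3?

V is quadratic, so its Hessian is the constant matrix H = [[-4, 2, -4], [2, -4, 6], [-4, 6, -10]].
Leading principal minors: -4, 12, -8.
Signs alternate −, +, − ⇒ H ≺ 0 ⇒ concave.

concave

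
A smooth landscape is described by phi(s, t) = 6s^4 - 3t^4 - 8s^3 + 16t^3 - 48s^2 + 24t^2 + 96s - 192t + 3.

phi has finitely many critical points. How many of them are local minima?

phi separates as a function of s plus a function of t, so ∇phi=0 decouples.
∂phi/∂s = 24(s - 2)(s - 1)(s + 2) = 0 at s ∈ {-2, 1, 2}; ∂phi/∂t = -12(t - 4)(t - 2)(t + 2) = 0 at t ∈ {-2, 2, 4}.
The Hessian is diagonal: diag(phi_ss, phi_tt). Second derivatives: phi_ss(-2)=288, phi_ss(1)=-72, phi_ss(2)=96; phi_tt(-2)=-288, phi_tt(2)=96, phi_tt(4)=-144.
Local minima occur where both diagonal entries positive: (-2, 2), (2, 2). Count: 2.

2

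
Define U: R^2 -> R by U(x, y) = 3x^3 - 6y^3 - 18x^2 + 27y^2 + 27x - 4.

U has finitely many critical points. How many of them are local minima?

1

U separates as a function of x plus a function of y, so ∇U=0 decouples.
∂U/∂x = 9(x - 3)(x - 1) = 0 at x ∈ {1, 3}; ∂U/∂y = -18y(y - 3) = 0 at y ∈ {0, 3}.
The Hessian is diagonal: diag(U_xx, U_yy). Second derivatives: U_xx(1)=-18, U_xx(3)=18; U_yy(0)=54, U_yy(3)=-54.
Local minima occur where both diagonal entries positive: (3, 0). Count: 1.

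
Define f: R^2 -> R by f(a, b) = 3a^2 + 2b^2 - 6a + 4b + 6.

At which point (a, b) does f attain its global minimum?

f(a,b) separates as P(a) + Q(b) + 6, so its minimum is min P + min Q + 6.
P'(a) = 6a - 6 vanishes at a ∈ {1}; Q'(b) = 4b + 4 vanishes at b ∈ {-1}.
Local minima of P (where P''>0): P(1)=-3. Local minima of Q: Q(-1)=-2.
So the global minimum of f is P(1) + Q(-1) + 6 = -3 − 2 + 6 = 1, attained at (1, -1).

(1, -1)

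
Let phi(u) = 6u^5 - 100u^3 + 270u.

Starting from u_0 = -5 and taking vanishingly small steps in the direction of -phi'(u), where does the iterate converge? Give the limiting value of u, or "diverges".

diverges

phi'(u) = 30(u - 3)(u - 1)(u + 1)(u + 3), so phi'(-5) = 11520.
Gradient descent moves in the -phi' direction, i.e. u is decreasing.
There is no critical point below u=-5, and phi' keeps the same sign, so the iterate runs off to −∞.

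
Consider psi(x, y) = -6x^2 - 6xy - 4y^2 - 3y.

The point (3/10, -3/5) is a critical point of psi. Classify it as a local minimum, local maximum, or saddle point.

local maximum

The Hessian of psi is constant: H = [[-12, -6], [-6, -8]].
det(H) = (-12)·(-8) − (-6)² = 60.
det(H) > 0 and tr(H) = -20 < 0, so H is negative definite and the point is a local maximum.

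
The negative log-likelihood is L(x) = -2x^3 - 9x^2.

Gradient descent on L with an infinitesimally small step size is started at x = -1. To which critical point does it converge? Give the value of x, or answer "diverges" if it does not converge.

L'(x) = -6x(x + 3), so L'(-1) = 12.
Gradient descent moves in the -L' direction, i.e. x is decreasing.
The nearest critical point in that direction is x = -3, where L'' = 18 > 0 (a local minimum). The iterate converges there.

-3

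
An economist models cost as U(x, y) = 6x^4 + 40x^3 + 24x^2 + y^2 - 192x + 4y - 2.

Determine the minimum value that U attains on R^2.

-128

U(x,y) separates as P(x) + Q(y) − 2, so its minimum is min P + min Q − 2.
P'(x) = 24(x - 1)(x + 2)(x + 4) vanishes at x ∈ {-4, -2, 1}; Q'(y) = 2y + 4 vanishes at y ∈ {-2}.
Local minima of P (where P''>0): P(-4)=128, P(1)=-122. Local minima of Q: Q(-2)=-4.
So the global minimum of U is P(1) + Q(-2) − 2 = -122 − 4 − 2 = -128, attained at (1, -2).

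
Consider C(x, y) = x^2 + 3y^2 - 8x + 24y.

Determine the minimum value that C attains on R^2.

-64

C(x,y) separates as P(x) + Q(y), so its minimum is min P + min Q.
P'(x) = 2x - 8 vanishes at x ∈ {4}; Q'(y) = 6y + 24 vanishes at y ∈ {-4}.
Local minima of P (where P''>0): P(4)=-16. Local minima of Q: Q(-4)=-48.
So the global minimum of C is P(4) + Q(-4) = -16 − 48 = -64, attained at (4, -4).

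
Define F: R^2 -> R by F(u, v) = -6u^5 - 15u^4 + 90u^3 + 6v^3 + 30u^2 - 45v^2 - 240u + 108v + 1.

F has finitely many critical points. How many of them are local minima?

2

F separates as a function of u plus a function of v, so ∇F=0 decouples.
∂F/∂u = -30(u - 2)(u - 1)(u + 1)(u + 4) = 0 at u ∈ {-4, -1, 1, 2}; ∂F/∂v = 18(v - 3)(v - 2) = 0 at v ∈ {2, 3}.
The Hessian is diagonal: diag(F_uu, F_vv). Second derivatives: F_uu(-4)=2700, F_uu(-1)=-540, F_uu(1)=300, F_uu(2)=-540; F_vv(2)=-18, F_vv(3)=18.
Local minima occur where both diagonal entries positive: (-4, 3), (1, 3). Count: 2.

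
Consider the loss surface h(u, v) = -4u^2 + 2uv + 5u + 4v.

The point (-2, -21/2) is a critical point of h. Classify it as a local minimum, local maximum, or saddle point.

saddle point

The Hessian of h is constant: H = [[-8, 2], [2, 0]].
det(H) = (-8)·0 − 2² = -4.
Since det(H) < 0, H is indefinite and the critical point is a saddle point.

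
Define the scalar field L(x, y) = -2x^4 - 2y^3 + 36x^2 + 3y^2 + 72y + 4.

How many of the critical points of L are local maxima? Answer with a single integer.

2

L separates as a function of x plus a function of y, so ∇L=0 decouples.
∂L/∂x = -8x(x - 3)(x + 3) = 0 at x ∈ {-3, 0, 3}; ∂L/∂y = -6(y - 4)(y + 3) = 0 at y ∈ {-3, 4}.
The Hessian is diagonal: diag(L_xx, L_yy). Second derivatives: L_xx(-3)=-144, L_xx(0)=72, L_xx(3)=-144; L_yy(-3)=42, L_yy(4)=-42.
Local maxima occur where both diagonal entries negative: (-3, 4), (3, 4). Count: 2.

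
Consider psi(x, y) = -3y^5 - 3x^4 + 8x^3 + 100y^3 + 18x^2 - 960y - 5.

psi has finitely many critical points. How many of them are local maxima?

psi separates as a function of x plus a function of y, so ∇psi=0 decouples.
∂psi/∂x = -12x(x - 3)(x + 1) = 0 at x ∈ {-1, 0, 3}; ∂psi/∂y = -15(y - 4)(y - 2)(y + 2)(y + 4) = 0 at y ∈ {-4, -2, 2, 4}.
The Hessian is diagonal: diag(psi_xx, psi_yy). Second derivatives: psi_xx(-1)=-48, psi_xx(0)=36, psi_xx(3)=-144; psi_yy(-4)=1440, psi_yy(-2)=-720, psi_yy(2)=720, psi_yy(4)=-1440.
Local maxima occur where both diagonal entries negative: (-1, -2), (-1, 4), (3, -2), (3, 4). Count: 4.

4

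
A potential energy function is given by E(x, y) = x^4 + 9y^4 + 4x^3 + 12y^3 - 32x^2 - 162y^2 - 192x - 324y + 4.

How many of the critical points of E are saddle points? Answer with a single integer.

4

E separates as a function of x plus a function of y, so ∇E=0 decouples.
∂E/∂x = 4(x - 4)(x + 3)(x + 4) = 0 at x ∈ {-4, -3, 4}; ∂E/∂y = 36(y - 3)(y + 1)(y + 3) = 0 at y ∈ {-3, -1, 3}.
The Hessian is diagonal: diag(E_xx, E_yy). Second derivatives: E_xx(-4)=32, E_xx(-3)=-28, E_xx(4)=224; E_yy(-3)=432, E_yy(-1)=-288, E_yy(3)=864.
Saddle points occur where the two diagonal entries have opposite signs: (-4, -1), (-3, -3), (-3, 3), (4, -1). Count: 4.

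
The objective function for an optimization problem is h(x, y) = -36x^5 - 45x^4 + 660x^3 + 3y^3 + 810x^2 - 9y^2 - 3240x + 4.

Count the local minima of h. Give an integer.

2

h separates as a function of x plus a function of y, so ∇h=0 decouples.
∂h/∂x = -180(x - 3)(x - 1)(x + 2)(x + 3) = 0 at x ∈ {-3, -2, 1, 3}; ∂h/∂y = 9y(y - 2) = 0 at y ∈ {0, 2}.
The Hessian is diagonal: diag(h_xx, h_yy). Second derivatives: h_xx(-3)=4320, h_xx(-2)=-2700, h_xx(1)=4320, h_xx(3)=-10800; h_yy(0)=-18, h_yy(2)=18.
Local minima occur where both diagonal entries positive: (-3, 2), (1, 2). Count: 2.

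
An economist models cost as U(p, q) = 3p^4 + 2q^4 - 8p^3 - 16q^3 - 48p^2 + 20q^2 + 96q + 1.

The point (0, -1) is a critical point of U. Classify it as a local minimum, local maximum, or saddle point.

saddle point

The mixed partial ∂²U/∂p∂q is 0, so the Hessian at any point is diag(U_pp, U_qq) = diag(12(3p^2 - 4p - 8), 8(3q^2 - 12q + 5)).
At (0, -1): H = diag(-96, 160).
The eigenvalues have opposite signs, so H is indefinite: a saddle point.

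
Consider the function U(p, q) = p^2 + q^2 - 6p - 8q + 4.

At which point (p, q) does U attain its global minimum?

U(p,q) separates as A(p) + B(q) + 4, so its minimum is min A + min B + 4.
A'(p) = 2p - 6 vanishes at p ∈ {3}; B'(q) = 2q - 8 vanishes at q ∈ {4}.
Local minima of A (where A''>0): A(3)=-9. Local minima of B: B(4)=-16.
So the global minimum of U is A(3) + B(4) + 4 = -9 − 16 + 4 = -21, attained at (3, 4).

(3, 4)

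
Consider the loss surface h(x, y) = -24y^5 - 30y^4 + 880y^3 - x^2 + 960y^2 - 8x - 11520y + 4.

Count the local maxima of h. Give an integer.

2

h separates as a function of x plus a function of y, so ∇h=0 decouples.
∂h/∂x = -2(x + 4) = 0 at x ∈ {-4}; ∂h/∂y = -120(y - 4)(y - 2)(y + 3)(y + 4) = 0 at y ∈ {-4, -3, 2, 4}.
The Hessian is diagonal: diag(h_xx, h_yy). Second derivatives: h_xx(-4)=-2; h_yy(-4)=5760, h_yy(-3)=-4200, h_yy(2)=7200, h_yy(4)=-13440.
Local maxima occur where both diagonal entries negative: (-4, -3), (-4, 4). Count: 2.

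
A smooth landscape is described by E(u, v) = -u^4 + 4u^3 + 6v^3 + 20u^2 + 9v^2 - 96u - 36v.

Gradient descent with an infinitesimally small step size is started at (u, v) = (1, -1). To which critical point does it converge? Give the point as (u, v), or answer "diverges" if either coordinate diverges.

E is separable, so gradient descent decouples: u follows -∂E/∂u, v follows -∂E/∂v.
∂E/∂u = -4(u - 4)(u - 2)(u + 3); at u=1 this is -48, so u increases.
∂E/∂v = 18(v - 1)(v + 2); at v=-1 this is -36, so v increases.
u converges to its nearest critical value 2 (a local min of the u-part); v converges to 1. The iterate converges to (2, 1).

(2, 1)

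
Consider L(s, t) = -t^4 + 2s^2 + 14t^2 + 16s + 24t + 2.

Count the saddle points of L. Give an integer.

L separates as a function of s plus a function of t, so ∇L=0 decouples.
∂L/∂s = 4(s + 4) = 0 at s ∈ {-4}; ∂L/∂t = -4(t - 3)(t + 1)(t + 2) = 0 at t ∈ {-2, -1, 3}.
The Hessian is diagonal: diag(L_ss, L_tt). Second derivatives: L_ss(-4)=4; L_tt(-2)=-20, L_tt(-1)=16, L_tt(3)=-80.
Saddle points occur where the two diagonal entries have opposite signs: (-4, -2), (-4, 3). Count: 2.

2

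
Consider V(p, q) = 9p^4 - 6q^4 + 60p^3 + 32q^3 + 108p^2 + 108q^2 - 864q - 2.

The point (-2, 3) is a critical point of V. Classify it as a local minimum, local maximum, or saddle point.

saddle point

The mixed partial ∂²V/∂p∂q is 0, so the Hessian at any point is diag(V_pp, V_qq) = diag(36(3p^2 + 10p + 6), 24(-3q^2 + 8q + 9)).
At (-2, 3): H = diag(-72, 144).
The eigenvalues have opposite signs, so H is indefinite: a saddle point.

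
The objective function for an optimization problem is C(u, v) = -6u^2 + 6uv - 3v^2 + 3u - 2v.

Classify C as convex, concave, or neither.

C is quadratic, so its Hessian is the constant matrix H = [[-12, 6], [6, -6]].
det(H) = 36, tr(H) = -18.
det(H) > 0 and tr(H) < 0, so H is negative definite everywhere: concave.

concave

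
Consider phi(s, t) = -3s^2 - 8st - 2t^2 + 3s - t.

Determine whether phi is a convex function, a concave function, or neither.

neither

phi is quadratic, so its Hessian is the constant matrix H = [[-6, -8], [-8, -4]].
det(H) = -40, tr(H) = -10.
det(H) < 0, so H is indefinite: neither convex nor concave.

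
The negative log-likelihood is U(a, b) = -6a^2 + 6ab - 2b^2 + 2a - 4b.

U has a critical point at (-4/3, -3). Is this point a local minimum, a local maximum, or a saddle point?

The Hessian of U is constant: H = [[-12, 6], [6, -4]].
det(H) = (-12)·(-4) − 6² = 12.
det(H) > 0 and tr(H) = -16 < 0, so H is negative definite and the point is a local maximum.

local maximum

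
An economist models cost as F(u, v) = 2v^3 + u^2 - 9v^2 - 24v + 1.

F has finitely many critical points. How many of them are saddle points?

F separates as a function of u plus a function of v, so ∇F=0 decouples.
∂F/∂u = 2u = 0 at u ∈ {0}; ∂F/∂v = 6(v - 4)(v + 1) = 0 at v ∈ {-1, 4}.
The Hessian is diagonal: diag(F_uu, F_vv). Second derivatives: F_uu(0)=2; F_vv(-1)=-30, F_vv(4)=30.
Saddle points occur where the two diagonal entries have opposite signs: (0, -1). Count: 1.

1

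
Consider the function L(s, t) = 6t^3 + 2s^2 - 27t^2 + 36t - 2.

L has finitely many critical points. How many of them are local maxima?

L separates as a function of s plus a function of t, so ∇L=0 decouples.
∂L/∂s = 4s = 0 at s ∈ {0}; ∂L/∂t = 18(t - 2)(t - 1) = 0 at t ∈ {1, 2}.
The Hessian is diagonal: diag(L_ss, L_tt). Second derivatives: L_ss(0)=4; L_tt(1)=-18, L_tt(2)=18.
Local maxima occur where both diagonal entries negative: none. Count: 0.

0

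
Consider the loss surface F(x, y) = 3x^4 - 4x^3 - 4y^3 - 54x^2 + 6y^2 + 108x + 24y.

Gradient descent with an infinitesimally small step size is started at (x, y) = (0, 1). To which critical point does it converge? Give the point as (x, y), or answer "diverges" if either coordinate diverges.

(-3, -1)

F is separable, so gradient descent decouples: x follows -∂F/∂x, y follows -∂F/∂y.
∂F/∂x = 12(x - 3)(x - 1)(x + 3); at x=0 this is 108, so x decreases.
∂F/∂y = -12(y - 2)(y + 1); at y=1 this is 24, so y decreases.
x converges to its nearest critical value -3 (a local min of the x-part); y converges to -1. The iterate converges to (-3, -1).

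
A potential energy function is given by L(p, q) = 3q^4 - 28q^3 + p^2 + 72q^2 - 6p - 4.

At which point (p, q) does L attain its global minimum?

(3, 0)

L(p,q) separates as A(p) + B(q) − 4, so its minimum is min A + min B − 4.
A'(p) = 2p - 6 vanishes at p ∈ {3}; B'(q) = 12q(q - 4)(q - 3) vanishes at q ∈ {0, 3, 4}.
Local minima of A (where A''>0): A(3)=-9. Local minima of B: B(0)=0, B(4)=128.
So the global minimum of L is A(3) + B(0) − 4 = -9 + 0 − 4 = -13, attained at (3, 0).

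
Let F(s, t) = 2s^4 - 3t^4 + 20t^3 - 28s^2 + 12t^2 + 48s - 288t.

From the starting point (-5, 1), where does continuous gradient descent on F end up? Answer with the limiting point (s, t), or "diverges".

(-3, 3)

F is separable, so gradient descent decouples: s follows -∂F/∂s, t follows -∂F/∂t.
∂F/∂s = 8(s - 2)(s - 1)(s + 3); at s=-5 this is -672, so s increases.
∂F/∂t = -12(t - 4)(t - 3)(t + 2); at t=1 this is -216, so t increases.
s converges to its nearest critical value -3 (a local min of the s-part); t converges to 3. The iterate converges to (-3, 3).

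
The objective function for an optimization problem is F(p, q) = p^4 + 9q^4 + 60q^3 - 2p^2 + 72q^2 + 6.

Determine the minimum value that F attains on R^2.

-379

F(p,q) separates as A(p) + B(q) + 6, so its minimum is min A + min B + 6.
A'(p) = 4p(p - 1)(p + 1) vanishes at p ∈ {-1, 0, 1}; B'(q) = 36q(q + 1)(q + 4) vanishes at q ∈ {-4, -1, 0}.
Local minima of A (where A''>0): A(-1)=-1, A(1)=-1. Local minima of B: B(-4)=-384, B(0)=0.
So the global minimum of F is A(-1) + B(-4) + 6 = -1 − 384 + 6 = -379, attained at (-1, -4).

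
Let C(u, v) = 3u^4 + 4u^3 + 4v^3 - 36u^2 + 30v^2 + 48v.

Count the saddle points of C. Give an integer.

3

C separates as a function of u plus a function of v, so ∇C=0 decouples.
∂C/∂u = 12u(u - 2)(u + 3) = 0 at u ∈ {-3, 0, 2}; ∂C/∂v = 12(v + 1)(v + 4) = 0 at v ∈ {-4, -1}.
The Hessian is diagonal: diag(C_uu, C_vv). Second derivatives: C_uu(-3)=180, C_uu(0)=-72, C_uu(2)=120; C_vv(-4)=-36, C_vv(-1)=36.
Saddle points occur where the two diagonal entries have opposite signs: (-3, -4), (0, -1), (2, -4). Count: 3.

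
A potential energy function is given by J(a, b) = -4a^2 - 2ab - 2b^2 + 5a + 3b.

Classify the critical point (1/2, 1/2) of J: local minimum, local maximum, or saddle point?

The Hessian of J is constant: H = [[-8, -2], [-2, -4]].
det(H) = (-8)·(-4) − (-2)² = 28.
det(H) > 0 and tr(H) = -12 < 0, so H is negative definite and the point is a local maximum.

local maximum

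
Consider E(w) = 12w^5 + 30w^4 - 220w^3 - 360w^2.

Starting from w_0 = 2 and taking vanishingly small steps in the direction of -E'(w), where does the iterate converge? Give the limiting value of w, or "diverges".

3

E'(w) = 60w(w - 3)(w + 1)(w + 4), so E'(2) = -2160.
Gradient descent moves in the -E' direction, i.e. w is increasing.
The nearest critical point in that direction is w = 3, where E'' = 5040 > 0 (a local minimum). The iterate converges there.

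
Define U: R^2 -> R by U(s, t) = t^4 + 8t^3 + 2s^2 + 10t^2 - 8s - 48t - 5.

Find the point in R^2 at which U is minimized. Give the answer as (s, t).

U(s,t) separates as P(s) + Q(t) − 5, so its minimum is min P + min Q − 5.
P'(s) = 4s - 8 vanishes at s ∈ {2}; Q'(t) = 4(t - 1)(t + 3)(t + 4) vanishes at t ∈ {-4, -3, 1}.
Local minima of P (where P''>0): P(2)=-8. Local minima of Q: Q(-4)=96, Q(1)=-29.
So the global minimum of U is P(2) + Q(1) − 5 = -8 − 29 − 5 = -42, attained at (2, 1).

(2, 1)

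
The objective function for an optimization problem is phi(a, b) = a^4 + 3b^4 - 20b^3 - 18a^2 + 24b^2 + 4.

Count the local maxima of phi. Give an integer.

1

phi separates as a function of a plus a function of b, so ∇phi=0 decouples.
∂phi/∂a = 4a(a - 3)(a + 3) = 0 at a ∈ {-3, 0, 3}; ∂phi/∂b = 12b(b - 4)(b - 1) = 0 at b ∈ {0, 1, 4}.
The Hessian is diagonal: diag(phi_aa, phi_bb). Second derivatives: phi_aa(-3)=72, phi_aa(0)=-36, phi_aa(3)=72; phi_bb(0)=48, phi_bb(1)=-36, phi_bb(4)=144.
Local maxima occur where both diagonal entries negative: (0, 1). Count: 1.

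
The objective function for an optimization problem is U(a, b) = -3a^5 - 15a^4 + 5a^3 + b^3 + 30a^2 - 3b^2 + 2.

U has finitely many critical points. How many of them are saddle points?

U separates as a function of a plus a function of b, so ∇U=0 decouples.
∂U/∂a = -15a(a - 1)(a + 1)(a + 4) = 0 at a ∈ {-4, -1, 0, 1}; ∂U/∂b = 3b(b - 2) = 0 at b ∈ {0, 2}.
The Hessian is diagonal: diag(U_aa, U_bb). Second derivatives: U_aa(-4)=900, U_aa(-1)=-90, U_aa(0)=60, U_aa(1)=-150; U_bb(0)=-6, U_bb(2)=6.
Saddle points occur where the two diagonal entries have opposite signs: (-4, 0), (-1, 2), (0, 0), (1, 2). Count: 4.

4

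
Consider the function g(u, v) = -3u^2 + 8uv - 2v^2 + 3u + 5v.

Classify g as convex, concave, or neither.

neither

g is quadratic, so its Hessian is the constant matrix H = [[-6, 8], [8, -4]].
det(H) = -40, tr(H) = -10.
det(H) < 0, so H is indefinite: neither convex nor concave.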